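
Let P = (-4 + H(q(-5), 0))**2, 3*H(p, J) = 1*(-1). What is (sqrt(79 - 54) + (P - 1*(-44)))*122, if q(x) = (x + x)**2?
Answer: 74420/9 ≈ 8268.9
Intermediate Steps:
q(x) = 4*x**2 (q(x) = (2*x)**2 = 4*x**2)
H(p, J) = -1/3 (H(p, J) = (1*(-1))/3 = (1/3)*(-1) = -1/3)
P = 169/9 (P = (-4 - 1/3)**2 = (-13/3)**2 = 169/9 ≈ 18.778)
(sqrt(79 - 54) + (P - 1*(-44)))*122 = (sqrt(79 - 54) + (169/9 - 1*(-44)))*122 = (sqrt(25) + (169/9 + 44))*122 = (5 + 565/9)*122 = (610/9)*122 = 74420/9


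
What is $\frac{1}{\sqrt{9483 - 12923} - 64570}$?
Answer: $- \frac{6457}{416928834} - \frac{i \sqrt{215}}{1042322085} \approx -1.5487 \cdot 10^{-5} - 1.4068 \cdot 10^{-8} i$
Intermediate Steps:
$\frac{1}{\sqrt{9483 - 12923} - 64570} = \frac{1}{\sqrt{-3440} - 64570} = \frac{1}{4 i \sqrt{215} - 64570} = \frac{1}{-64570 + 4 i \sqrt{215}}$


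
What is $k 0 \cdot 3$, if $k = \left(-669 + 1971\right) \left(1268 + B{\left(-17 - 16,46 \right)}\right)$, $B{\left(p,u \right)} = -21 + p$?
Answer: $0$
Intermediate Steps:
$k = 1580628$ ($k = \left(-669 + 1971\right) \left(1268 - 54\right) = 1302 \left(1268 - 54\right) = 1302 \cdot 1214 = 1580628$)
$k 0 \cdot 3 = 1580628 \cdot 0 \cdot 3 = 1580628 \cdot 0 = 0$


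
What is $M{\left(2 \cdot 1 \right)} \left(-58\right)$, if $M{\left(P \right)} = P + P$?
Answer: $-232$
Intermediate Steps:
$M{\left(P \right)} = 2 P$
$M{\left(2 \cdot 1 \right)} \left(-58\right) = 2 \cdot 2 \cdot 1 \left(-58\right) = 2 \cdot 2 \left(-58\right) = 4 \left(-58\right) = -232$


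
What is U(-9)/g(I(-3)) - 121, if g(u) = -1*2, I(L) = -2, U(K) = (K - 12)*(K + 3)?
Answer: -184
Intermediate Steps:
U(K) = (-12 + K)*(3 + K)
g(u) = -2
U(-9)/g(I(-3)) - 121 = (-36 + (-9)² - 9*(-9))/(-2) - 121 = -(-36 + 81 + 81)/2 - 121 = -½*126 - 121 = -63 - 121 = -184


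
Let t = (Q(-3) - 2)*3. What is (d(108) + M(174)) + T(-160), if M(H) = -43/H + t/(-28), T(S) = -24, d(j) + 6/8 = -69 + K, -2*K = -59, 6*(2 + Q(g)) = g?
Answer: -311881/4872 ≈ -64.015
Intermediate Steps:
Q(g) = -2 + g/6
K = 59/2 (K = -½*(-59) = 59/2 ≈ 29.500)
d(j) = -161/4 (d(j) = -¾ + (-69 + 59/2) = -¾ - 79/2 = -161/4)
t = -27/2 (t = ((-2 + (⅙)*(-3)) - 2)*3 = ((-2 - ½) - 2)*3 = (-5/2 - 2)*3 = -9/2*3 = -27/2 ≈ -13.500)
M(H) = 27/56 - 43/H (M(H) = -43/H - 27/2/(-28) = -43/H - 27/2*(-1/28) = -43/H + 27/56 = 27/56 - 43/H)
(d(108) + M(174)) + T(-160) = (-161/4 + (27/56 - 43/174)) - 24 = (-161/4 + 1145/4872) - 24 = -194953/4872 - 24 = -311881/4872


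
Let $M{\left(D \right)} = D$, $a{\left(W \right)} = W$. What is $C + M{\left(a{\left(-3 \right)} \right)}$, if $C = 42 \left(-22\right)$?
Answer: $-927$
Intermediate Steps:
$C = -924$
$C + M{\left(a{\left(-3 \right)} \right)} = -924 - 3 = -927$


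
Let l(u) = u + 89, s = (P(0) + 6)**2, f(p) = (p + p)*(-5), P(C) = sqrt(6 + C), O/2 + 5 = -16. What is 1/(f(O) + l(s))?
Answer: 551/302737 - 12*sqrt(6)/302737 ≈ 0.0017230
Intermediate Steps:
O = -42 (O = -10 + 2*(-16) = -10 - 32 = -42)
f(p) = -10*p (f(p) = (2*p)*(-5) = -10*p)
s = (6 + sqrt(6))**2 (s = (sqrt(6 + 0) + 6)**2 = (sqrt(6) + 6)**2 = (6 + sqrt(6))**2 ≈ 71.394)
l(u) = 89 + u
1/(f(O) + l(s)) = 1/(-10*(-42) + (89 + (6 + sqrt(6))**2)) = 1/(420 + (89 + (6 + sqrt(6))**2)) = 1/(509 + (6 + sqrt(6))**2)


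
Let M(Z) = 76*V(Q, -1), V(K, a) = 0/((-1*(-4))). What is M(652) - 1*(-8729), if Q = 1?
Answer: 8729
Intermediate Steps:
V(K, a) = 0 (V(K, a) = 0/4 = 0*(¼) = 0)
M(Z) = 0 (M(Z) = 76*0 = 0)
M(652) - 1*(-8729) = 0 - 1*(-8729) = 0 + 8729 = 8729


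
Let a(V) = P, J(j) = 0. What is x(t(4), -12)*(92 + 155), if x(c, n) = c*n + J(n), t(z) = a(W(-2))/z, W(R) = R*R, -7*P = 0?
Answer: 0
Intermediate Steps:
P = 0 (P = -⅐*0 = 0)
W(R) = R²
a(V) = 0
t(z) = 0 (t(z) = 0/z = 0)
x(c, n) = c*n (x(c, n) = c*n + 0 = c*n)
x(t(4), -12)*(92 + 155) = (0*(-12))*(92 + 155) = 0*247 = 0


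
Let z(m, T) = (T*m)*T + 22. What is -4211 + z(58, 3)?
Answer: -3667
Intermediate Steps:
z(m, T) = 22 + m*T² (z(m, T) = m*T² + 22 = 22 + m*T²)
-4211 + z(58, 3) = -4211 + (22 + 58*3²) = -4211 + (22 + 58*9) = -4211 + (22 + 522) = -4211 + 544 = -3667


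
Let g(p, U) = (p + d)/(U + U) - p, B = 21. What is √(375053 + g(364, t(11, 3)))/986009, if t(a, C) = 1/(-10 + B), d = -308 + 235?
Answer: √1505158/1972018 ≈ 0.00062213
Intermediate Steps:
d = -73
t(a, C) = 1/11 (t(a, C) = 1/(-10 + 21) = 1/11)
g(p, U) = -p + (-73 + p)/(2*U) (g(p, U) = (p - 73)/(U + U) - p = (-73 + p)/((2*U)) - p = (-73 + p)*(1/(2*U)) - p = (-73 + p)/(2*U) - p = -p + (-73 + p)/(2*U))
√(375053 + g(364, t(11, 3)))/986009 = √(375053 + (-73 + 364 - 2*1/11*364)/(2*(1/11)))/986009 = √(375053 + (½)*11*(-73 + 364 - 728/11))*(1/986009) = √(375053 + (½)*11*(2473/11))*(1/986009) = √(375053 + 2473/2)*(1/986009) = √(752579/2)*(1/986009) = (√1505158/2)*(1/986009) = √1505158/1972018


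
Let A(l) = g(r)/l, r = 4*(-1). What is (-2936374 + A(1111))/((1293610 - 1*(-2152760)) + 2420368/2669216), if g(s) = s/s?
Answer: -49476216406158/58069371562193 ≈ -0.85202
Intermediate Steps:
r = -4
g(s) = 1
A(l) = 1/l
(-2936374 + A(1111))/((1293610 - 1*(-2152760)) + 2420368/2669216) = (-2936374 + 1/1111)/((1293610 - 1*(-2152760)) + 2420368/2669216) = (-2936374 + 1/1111)/((1293610 + 2152760) + 2420368*(1/2669216)) = -3262311513/(1111*(3446370 + 151273/166826)) = -3262311513/(1111*574944272893/166826) = -3262311513/1111*166826/574944272893 = -49476216406158/58069371562193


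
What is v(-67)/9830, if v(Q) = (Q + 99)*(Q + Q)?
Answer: -2144/4915 ≈ -0.43622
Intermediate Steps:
v(Q) = 2*Q*(99 + Q) (v(Q) = (99 + Q)*(2*Q) = 2*Q*(99 + Q))
v(-67)/9830 = (2*(-67)*(99 - 67))/9830 = (2*(-67)*32)*(1/9830) = -4288*1/9830 = -2144/4915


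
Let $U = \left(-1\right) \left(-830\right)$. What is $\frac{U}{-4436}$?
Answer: $- \frac{415}{2218} \approx -0.18711$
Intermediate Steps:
$U = 830$
$\frac{U}{-4436} = \frac{830}{-4436} = 830 \left(- \frac{1}{4436}\right) = - \frac{415}{2218}$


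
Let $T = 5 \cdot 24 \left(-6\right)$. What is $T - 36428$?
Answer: $-37148$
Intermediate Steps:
$T = -720$ ($T = 120 \left(-6\right) = -720$)
$T - 36428 = -720 - 36428 = -37148$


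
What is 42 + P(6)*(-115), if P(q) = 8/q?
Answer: -334/3 ≈ -111.33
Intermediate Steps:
42 + P(6)*(-115) = 42 + (8/6)*(-115) = 42 + (8*(1/6))*(-115) = 42 + (4/3)*(-115) = 42 - 460/3 = -334/3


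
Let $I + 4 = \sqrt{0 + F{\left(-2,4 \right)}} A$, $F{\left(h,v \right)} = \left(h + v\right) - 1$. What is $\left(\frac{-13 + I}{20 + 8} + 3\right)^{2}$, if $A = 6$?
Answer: $\frac{5329}{784} \approx 6.7972$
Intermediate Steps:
$F{\left(h,v \right)} = -1 + h + v$
$I = 2$ ($I = -4 + \sqrt{0 - -1} \cdot 6 = -4 + \sqrt{0 + 1} \cdot 6 = -4 + \sqrt{1} \cdot 6 = -4 + 1 \cdot 6 = -4 + 6 = 2$)
$\left(\frac{-13 + I}{20 + 8} + 3\right)^{2} = \left(\frac{-13 + 2}{20 + 8} + 3\right)^{2} = \left(- \frac{11}{28} + 3\right)^{2} = \left(\frac{73}{28}\right)^{2} = \frac{5329}{784}$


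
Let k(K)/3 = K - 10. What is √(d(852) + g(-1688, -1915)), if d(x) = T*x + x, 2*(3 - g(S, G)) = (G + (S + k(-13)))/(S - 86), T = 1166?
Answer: √782273374437/887 ≈ 997.14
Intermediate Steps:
k(K) = -30 + 3*K (k(K) = 3*(K - 10) = 3*(-10 + K) = -30 + 3*K)
g(S, G) = 3 - (-69 + G + S)/(2*(-86 + S)) (g(S, G) = 3 - (G + (S + (-30 + 3*(-13))))/(2*(S - 86)) = 3 - (G + (S + (-30 - 39)))/(2*(-86 + S)) = 3 - (G + (S - 69))/(2*(-86 + S)) = 3 - (G + (-69 + S))/(2*(-86 + S)) = 3 - (-69 + G + S)/(2*(-86 + S)))
d(x) = 1167*x (d(x) = 1166*x + x = 1167*x)
√(d(852) + g(-1688, -1915)) = √(1167*852 + (-447 - 1*(-1915) + 5*(-1688))/(2*(-86 - 1688))) = √(994284 + (½)*(-447 + 1915 - 8440)/(-1774)) = √(994284 + (½)*(-1/1774)*(-6972)) = √(994284 + 1743/887) = √(881931651/887) = √782273374437/887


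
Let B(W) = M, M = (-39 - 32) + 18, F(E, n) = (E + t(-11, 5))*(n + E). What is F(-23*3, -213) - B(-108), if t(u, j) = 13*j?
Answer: 1181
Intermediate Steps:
F(E, n) = (65 + E)*(E + n) (F(E, n) = (E + 13*5)*(n + E) = (E + 65)*(E + n) = (65 + E)*(E + n))
M = -53 (M = -71 + 18 = -53)
B(W) = -53
F(-23*3, -213) - B(-108) = ((-23*3)**2 + 65*(-23*3) + 65*(-213) - 23*3*(-213)) - 1*(-53) = ((-69)**2 + 65*(-69) - 13845 - 69*(-213)) + 53 = (4761 - 4485 - 13845 + 14697) + 53 = 1128 + 53 = 1181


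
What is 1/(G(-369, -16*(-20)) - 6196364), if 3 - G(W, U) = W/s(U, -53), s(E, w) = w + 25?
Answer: -28/173498477 ≈ -1.6138e-7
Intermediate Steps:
s(E, w) = 25 + w
G(W, U) = 3 + W/28 (G(W, U) = 3 - W/(25 - 53) = 3 - W/(-28) = 3 - W*(-1)/28 = 3 - (-1)*W/28 = 3 + W/28)
1/(G(-369, -16*(-20)) - 6196364) = 1/((3 + (1/28)*(-369)) - 6196364) = 1/((3 - 369/28) - 6196364) = 1/(-285/28 - 6196364) = 1/(-173498477/28) = -28/173498477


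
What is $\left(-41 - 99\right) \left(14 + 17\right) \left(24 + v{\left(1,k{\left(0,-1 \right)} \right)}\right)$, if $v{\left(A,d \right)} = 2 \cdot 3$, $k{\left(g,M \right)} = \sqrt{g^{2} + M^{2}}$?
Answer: $-130200$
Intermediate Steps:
$k{\left(g,M \right)} = \sqrt{M^{2} + g^{2}}$
$v{\left(A,d \right)} = 6$
$\left(-41 - 99\right) \left(14 + 17\right) \left(24 + v{\left(1,k{\left(0,-1 \right)} \right)}\right) = \left(-41 - 99\right) \left(14 + 17\right) \left(24 + 6\right) = - 140 \cdot 31 \cdot 30 = \left(-140\right) 930 = -130200$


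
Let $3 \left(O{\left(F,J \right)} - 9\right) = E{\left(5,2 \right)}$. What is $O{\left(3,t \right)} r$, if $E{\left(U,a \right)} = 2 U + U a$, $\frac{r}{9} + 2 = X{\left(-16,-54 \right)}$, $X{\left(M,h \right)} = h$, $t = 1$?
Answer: $-7896$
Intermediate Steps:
$r = -504$ ($r = -18 + 9 \left(-54\right) = -18 - 486 = -504$)
$O{\left(F,J \right)} = \frac{47}{3}$ ($O{\left(F,J \right)} = 9 + \frac{5 \left(2 + 2\right)}{3} = 9 + \frac{5 \cdot 4}{3} = 9 + \frac{1}{3} \cdot 20 = 9 + \frac{20}{3} = \frac{47}{3}$)
$O{\left(3,t \right)} r = \frac{47}{3} \left(-504\right) = -7896$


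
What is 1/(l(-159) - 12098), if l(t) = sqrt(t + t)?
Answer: -6049/73180961 - I*sqrt(318)/146361922 ≈ -8.2658e-5 - 1.2184e-7*I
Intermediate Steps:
l(t) = sqrt(2)*sqrt(t) (l(t) = sqrt(2*t) = sqrt(2)*sqrt(t))
1/(l(-159) - 12098) = 1/(sqrt(2)*sqrt(-159) - 12098) = 1/(sqrt(2)*(I*sqrt(159)) - 12098) = 1/(I*sqrt(318) - 12098) = 1/(-12098 + I*sqrt(318))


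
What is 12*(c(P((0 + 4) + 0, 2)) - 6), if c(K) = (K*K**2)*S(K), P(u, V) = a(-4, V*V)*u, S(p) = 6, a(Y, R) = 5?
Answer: 575928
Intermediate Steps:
P(u, V) = 5*u
c(K) = 6*K**3 (c(K) = (K*K**2)*6 = K**3*6 = 6*K**3)
12*(c(P((0 + 4) + 0, 2)) - 6) = 12*(6*(5*((0 + 4) + 0))**3 - 6) = 12*(6*(5*(4 + 0))**3 - 6) = 12*(6*(5*4)**3 - 6) = 12*(6*20**3 - 6) = 12*(6*8000 - 6) = 12*(48000 - 6) = 12*47994 = 575928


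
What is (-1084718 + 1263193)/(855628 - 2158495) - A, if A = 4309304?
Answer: -5614450153043/1302867 ≈ -4.3093e+6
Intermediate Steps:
(-1084718 + 1263193)/(855628 - 2158495) - A = (-1084718 + 1263193)/(855628 - 2158495) - 1*4309304 = 178475/(-1302867) - 4309304 = 178475*(-1/1302867) - 4309304 = -178475/1302867 - 4309304 = -5614450153043/1302867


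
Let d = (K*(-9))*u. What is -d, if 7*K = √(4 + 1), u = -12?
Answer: -108*√5/7 ≈ -34.499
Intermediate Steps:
K = √5/7 (K = √(4 + 1)/7 = √5/7 ≈ 0.31944)
d = 108*√5/7 (d = ((√5/7)*(-9))*(-12) = -9*√5/7*(-12) = 108*√5/7 ≈ 34.499)
-d = -108*√5/7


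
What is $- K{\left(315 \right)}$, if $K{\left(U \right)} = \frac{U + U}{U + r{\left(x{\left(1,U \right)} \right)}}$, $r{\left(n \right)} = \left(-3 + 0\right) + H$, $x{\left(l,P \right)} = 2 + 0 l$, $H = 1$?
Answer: $- \frac{630}{313} \approx -2.0128$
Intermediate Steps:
$x{\left(l,P \right)} = 2$ ($x{\left(l,P \right)} = 2 + 0 = 2$)
$r{\left(n \right)} = -2$ ($r{\left(n \right)} = \left(-3 + 0\right) + 1 = -3 + 1 = -2$)
$K{\left(U \right)} = \frac{2 U}{-2 + U}$ ($K{\left(U \right)} = \frac{U + U}{U - 2} = \frac{2 U}{-2 + U}$)
$- K{\left(315 \right)} = - \frac{2 \cdot 315}{-2 + 315} = - \frac{2 \cdot 315}{313} = \left(-1\right) \frac{630}{313} = - \frac{630}{313}$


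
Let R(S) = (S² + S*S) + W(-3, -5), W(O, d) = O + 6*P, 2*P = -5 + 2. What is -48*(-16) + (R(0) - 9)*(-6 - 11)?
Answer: 1125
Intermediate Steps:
P = -3/2 (P = (-5 + 2)/2 = (½)*(-3) = -3/2 ≈ -1.5000)
W(O, d) = -9 + O (W(O, d) = O + 6*(-3/2) = O - 9 = -9 + O)
R(S) = -12 + 2*S² (R(S) = (S² + S*S) + (-9 - 3) = (S² + S²) - 12 = 2*S² - 12 = -12 + 2*S²)
-48*(-16) + (R(0) - 9)*(-6 - 11) = -48*(-16) + ((-12 + 2*0²) - 9)*(-6 - 11) = 768 + ((-12 + 2*0) - 9)*(-17) = 768 + ((-12 + 0) - 9)*(-17) = 768 + (-12 - 9)*(-17) = 768 - 21*(-17) = 768 + 357 = 1125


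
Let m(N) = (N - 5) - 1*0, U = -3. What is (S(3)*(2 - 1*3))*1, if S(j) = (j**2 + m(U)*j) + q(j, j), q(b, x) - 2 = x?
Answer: 10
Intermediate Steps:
q(b, x) = 2 + x
m(N) = -5 + N (m(N) = (-5 + N) + 0 = -5 + N)
S(j) = 2 + j**2 - 7*j (S(j) = (j**2 + (-5 - 3)*j) + (2 + j) = (j**2 - 8*j) + (2 + j) = 2 + j**2 - 7*j)
(S(3)*(2 - 1*3))*1 = ((2 + 3**2 - 7*3)*(2 - 1*3))*1 = ((2 + 9 - 21)*(2 - 3))*1 = -10*(-1)*1 = 10*1 = 10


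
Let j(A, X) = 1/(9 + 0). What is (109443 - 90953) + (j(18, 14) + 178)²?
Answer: 4067299/81 ≈ 50214.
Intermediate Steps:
j(A, X) = ⅑ (j(A, X) = 1/9 = ⅑)
(109443 - 90953) + (j(18, 14) + 178)² = (109443 - 90953) + (⅑ + 178)² = 18490 + (1603/9)² = 18490 + 2569609/81 = 4067299/81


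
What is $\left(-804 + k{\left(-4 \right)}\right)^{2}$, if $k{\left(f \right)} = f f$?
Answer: $620944$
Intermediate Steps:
$k{\left(f \right)} = f^{2}$
$\left(-804 + k{\left(-4 \right)}\right)^{2} = \left(-804 + \left(-4\right)^{2}\right)^{2} = \left(-804 + 16\right)^{2} = \left(-788\right)^{2} = 620944$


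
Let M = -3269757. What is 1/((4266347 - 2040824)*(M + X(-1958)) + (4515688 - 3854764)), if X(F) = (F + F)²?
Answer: 1/26851601087301 ≈ 3.7242e-14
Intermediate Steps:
X(F) = 4*F² (X(F) = (2*F)² = 4*F²)
1/((4266347 - 2040824)*(M + X(-1958)) + (4515688 - 3854764)) = 1/((4266347 - 2040824)*(-3269757 + 4*(-1958)²) + (4515688 - 3854764)) = 1/(2225523*(-3269757 + 4*3833764) + 660924) = 1/(2225523*(-3269757 + 15335056) + 660924) = 1/(2225523*12065299 + 660924) = 1/(26851600426377 + 660924) = 1/26851601087301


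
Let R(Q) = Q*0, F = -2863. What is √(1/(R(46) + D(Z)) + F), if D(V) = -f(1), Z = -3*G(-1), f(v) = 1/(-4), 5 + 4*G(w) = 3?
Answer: I*√2859 ≈ 53.47*I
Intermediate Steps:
G(w) = -½ (G(w) = -5/4 + (¼)*3 = -5/4 + ¾ = -½)
f(v) = -¼
R(Q) = 0
Z = 3/2 (Z = -3*(-½) = 3/2 ≈ 1.5000)
D(V) = ¼ (D(V) = -1*(-¼) = ¼)
√(1/(R(46) + D(Z)) + F) = √(1/(0 + ¼) - 2863) = √(1/(¼) - 2863) = √(4 - 2863) = √(-2859) = I*√2859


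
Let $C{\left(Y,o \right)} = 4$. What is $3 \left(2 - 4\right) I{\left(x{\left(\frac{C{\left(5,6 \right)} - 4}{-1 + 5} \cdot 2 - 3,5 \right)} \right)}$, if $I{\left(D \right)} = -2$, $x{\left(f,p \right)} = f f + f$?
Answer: $12$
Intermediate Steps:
$x{\left(f,p \right)} = f + f^{2}$ ($x{\left(f,p \right)} = f^{2} + f = f + f^{2}$)
$3 \left(2 - 4\right) I{\left(x{\left(\frac{C{\left(5,6 \right)} - 4}{-1 + 5} \cdot 2 - 3,5 \right)} \right)} = 3 \left(2 - 4\right) \left(-2\right) = 3 \left(-2\right) \left(-2\right) = \left(-6\right) \left(-2\right) = 12$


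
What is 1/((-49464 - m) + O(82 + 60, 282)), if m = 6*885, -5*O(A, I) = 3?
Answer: -5/273873 ≈ -1.8257e-5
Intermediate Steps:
O(A, I) = -⅗ (O(A, I) = -⅕*3 = -⅗)
m = 5310
1/((-49464 - m) + O(82 + 60, 282)) = 1/((-49464 - 1*5310) - ⅗) = 1/((-49464 - 5310) - ⅗) = 1/(-54774 - ⅗) = 1/(-273873/5) = -5/273873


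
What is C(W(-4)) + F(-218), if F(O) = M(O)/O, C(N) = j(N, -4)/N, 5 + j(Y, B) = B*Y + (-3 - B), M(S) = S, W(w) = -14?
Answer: -19/7 ≈ -2.7143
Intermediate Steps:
j(Y, B) = -8 - B + B*Y (j(Y, B) = -5 + (B*Y + (-3 - B)) = -5 + (-3 - B + B*Y) = -8 - B + B*Y)
C(N) = (-4 - 4*N)/N (C(N) = (-8 - 1*(-4) - 4*N)/N = (-8 + 4 - 4*N)/N = (-4 - 4*N)/N)
F(O) = 1 (F(O) = O/O = 1)
C(W(-4)) + F(-218) = (-4 - 4/(-14)) + 1 = (-4 - 4*(-1/14)) + 1 = (-4 + 2/7) + 1 = -26/7 + 1 = -19/7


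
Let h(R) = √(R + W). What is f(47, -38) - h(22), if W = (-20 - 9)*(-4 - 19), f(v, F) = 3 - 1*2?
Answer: 1 - √689 ≈ -25.249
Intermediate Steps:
f(v, F) = 1 (f(v, F) = 3 - 2 = 1)
W = 667 (W = -29*(-23) = 667)
h(R) = √(667 + R) (h(R) = √(R + 667) = √(667 + R))
f(47, -38) - h(22) = 1 - √(667 + 22) = 1 - √689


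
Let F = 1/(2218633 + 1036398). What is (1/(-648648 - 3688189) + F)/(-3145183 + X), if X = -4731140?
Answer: -360602/37062139945630608627 ≈ -9.7297e-15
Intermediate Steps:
F = 1/3255031 ≈ 3.0722e-7
(1/(-648648 - 3688189) + F)/(-3145183 + X) = (1/(-648648 - 3688189) + 1/3255031)/(-3145183 - 4731140) = (1/(-4336837) + 1/3255031)/(-7876323) = (-1/4336837 + 1/3255031)*(-1/7876323) = (1081806/14116538876947)*(-1/7876323) = -360602/37062139945630608627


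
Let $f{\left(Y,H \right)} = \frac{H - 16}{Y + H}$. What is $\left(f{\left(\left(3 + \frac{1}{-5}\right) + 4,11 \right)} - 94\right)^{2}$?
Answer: $\frac{70408881}{7921} \approx 8888.9$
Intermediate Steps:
$f{\left(Y,H \right)} = \frac{-16 + H}{H + Y}$
$\left(f{\left(\left(3 + \frac{1}{-5}\right) + 4,11 \right)} - 94\right)^{2} = \left(\frac{-16 + 11}{11 + \left(\left(3 + \frac{1}{-5}\right) + 4\right)} - 94\right)^{2} = \left(\frac{1}{11 + \left(\left(3 - \frac{1}{5}\right) + 4\right)} \left(-5\right) - 94\right)^{2} = \left(\frac{1}{11 + \left(\frac{14}{5} + 4\right)} \left(-5\right) - 94\right)^{2} = \left(\frac{1}{11 + \frac{34}{5}} \left(-5\right) - 94\right)^{2} = \left(\frac{1}{\frac{89}{5}} \left(-5\right) - 94\right)^{2} = \left(\frac{5}{89} \left(-5\right) - 94\right)^{2} = \left(- \frac{25}{89} - 94\right)^{2} = \left(- \frac{8391}{89}\right)^{2} = \frac{70408881}{7921}$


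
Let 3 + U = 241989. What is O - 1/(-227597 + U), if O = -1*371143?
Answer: -5340376628/14389 ≈ -3.7114e+5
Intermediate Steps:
O = -371143
U = 241986 (U = -3 + 241989 = 241986)
O - 1/(-227597 + U) = -371143 - 1/(-227597 + 241986) = -371143 - 1/14389 = -5340376628/14389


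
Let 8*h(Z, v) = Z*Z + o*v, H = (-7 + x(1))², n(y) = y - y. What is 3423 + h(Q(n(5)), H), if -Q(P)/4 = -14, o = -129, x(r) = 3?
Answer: 3557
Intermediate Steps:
n(y) = 0
Q(P) = 56 (Q(P) = -4*(-14) = 56)
H = 16 (H = (-7 + 3)² = (-4)² = 16)
h(Z, v) = -129*v/8 + Z²/8 (h(Z, v) = (Z*Z - 129*v)/8 = (Z² - 129*v)/8 = -129*v/8 + Z²/8)
3423 + h(Q(n(5)), H) = 3423 + (-129/8*16 + (⅛)*56²) = 3423 + (-258 + (⅛)*3136) = 3423 + (-258 + 392) = 3423 + 134 = 3557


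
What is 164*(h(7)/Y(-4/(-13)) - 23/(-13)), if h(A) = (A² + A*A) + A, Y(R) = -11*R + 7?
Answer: 3087464/611 ≈ 5053.1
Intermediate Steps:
Y(R) = 7 - 11*R
h(A) = A + 2*A² (h(A) = (A² + A²) + A = 2*A² + A = A + 2*A²)
164*(h(7)/Y(-4/(-13)) - 23/(-13)) = 164*((7*(1 + 2*7))/(7 - (-44)/(-13)) - 23/(-13)) = 164*((7*(1 + 14))/(7 - (-44)*(-1)/13) - 23*(-1/13)) = 164*((7*15)/(7 - 11*4/13) + 23/13) = 164*(105/(7 - 44/13) + 23/13) = 164*(105/(47/13) + 23/13) = 164*(105*(13/47) + 23/13) = 164*(1365/47 + 23/13) = 164*(18826/611) = 3087464/611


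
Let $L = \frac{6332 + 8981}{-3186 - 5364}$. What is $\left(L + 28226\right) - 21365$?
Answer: $\frac{58646237}{8550} \approx 6859.2$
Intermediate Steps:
$L = - \frac{15313}{8550}$ ($L = \frac{15313}{-8550} = 15313 \left(- \frac{1}{8550}\right) = - \frac{15313}{8550} \approx -1.791$)
$\left(L + 28226\right) - 21365 = \left(- \frac{15313}{8550} + 28226\right) - 21365 = \frac{241316987}{8550} - 21365 = \frac{58646237}{8550}$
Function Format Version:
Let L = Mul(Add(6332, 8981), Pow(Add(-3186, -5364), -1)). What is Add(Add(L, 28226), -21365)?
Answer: Rational(58646237, 8550) ≈ 6859.2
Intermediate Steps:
L = Rational(-15313, 8550) (L = Mul(15313, Pow(-8550, -1)) = Mul(15313, Rational(-1, 8550)) = Rational(-15313, 8550) ≈ -1.7910)
Add(Add(L, 28226), -21365) = Add(Add(Rational(-15313, 8550), 28226), -21365) = Add(Rational(241316987, 8550), -21365) = Rational(58646237, 8550)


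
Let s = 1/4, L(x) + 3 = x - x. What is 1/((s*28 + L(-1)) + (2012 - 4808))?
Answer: -1/2792 ≈ -0.00035817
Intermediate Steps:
L(x) = -3 (L(x) = -3 + (x - x) = -3 + 0 = -3)
s = ¼ ≈ 0.25000
1/((s*28 + L(-1)) + (2012 - 4808)) = 1/(((¼)*28 - 3) + (2012 - 4808)) = 1/((7 - 3) - 2796) = 1/(4 - 2796) = 1/(-2792) = -1/2792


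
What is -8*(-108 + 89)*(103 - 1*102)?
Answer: 152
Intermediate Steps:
-8*(-108 + 89)*(103 - 1*102) = -(-152)*(103 - 102) = -(-152) = -8*(-19) = 152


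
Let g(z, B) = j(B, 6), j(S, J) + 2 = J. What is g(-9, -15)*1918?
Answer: 7672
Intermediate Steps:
j(S, J) = -2 + J
g(z, B) = 4 (g(z, B) = -2 + 6 = 4)
g(-9, -15)*1918 = 4*1918 = 7672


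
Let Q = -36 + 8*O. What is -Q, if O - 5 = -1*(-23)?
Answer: -188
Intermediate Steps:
O = 28 (O = 5 - 1*(-23) = 5 + 23 = 28)
Q = 188 (Q = -36 + 8*28 = -36 + 224 = 188)
-Q = -1*188 = -188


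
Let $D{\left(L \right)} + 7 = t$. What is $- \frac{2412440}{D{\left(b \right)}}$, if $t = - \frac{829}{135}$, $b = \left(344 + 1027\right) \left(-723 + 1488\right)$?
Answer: $\frac{162839700}{887} \approx 1.8358 \cdot 10^{5}$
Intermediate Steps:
$b = 1048815$ ($b = 1371 \cdot 765 = 1048815$)
$t = - \frac{829}{135}$ ($t = \left(-829\right) \frac{1}{135} = - \frac{829}{135} \approx -6.1407$)
$D{\left(L \right)} = - \frac{1774}{135}$ ($D{\left(L \right)} = -7 - \frac{829}{135} = - \frac{1774}{135}$)
$- \frac{2412440}{D{\left(b \right)}} = - \frac{2412440}{- \frac{1774}{135}} = \left(-2412440\right) \left(- \frac{135}{1774}\right) = \frac{162839700}{887}$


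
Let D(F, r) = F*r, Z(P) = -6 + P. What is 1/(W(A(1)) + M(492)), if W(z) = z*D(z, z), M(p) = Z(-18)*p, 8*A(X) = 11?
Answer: -512/6044365 ≈ -8.4707e-5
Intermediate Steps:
A(X) = 11/8 (A(X) = (⅛)*11 = 11/8)
M(p) = -24*p (M(p) = (-6 - 18)*p = -24*p)
W(z) = z³ (W(z) = z*(z*z) = z*z² = z³)
1/(W(A(1)) + M(492)) = 1/((11/8)³ - 24*492) = 1/(1331/512 - 11808) = 1/(-6044365/512) = -512/6044365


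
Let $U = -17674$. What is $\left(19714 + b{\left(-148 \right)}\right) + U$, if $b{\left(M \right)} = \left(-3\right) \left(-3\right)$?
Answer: $2049$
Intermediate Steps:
$b{\left(M \right)} = 9$
$\left(19714 + b{\left(-148 \right)}\right) + U = \left(19714 + 9\right) - 17674 = 19723 - 17674 = 2049$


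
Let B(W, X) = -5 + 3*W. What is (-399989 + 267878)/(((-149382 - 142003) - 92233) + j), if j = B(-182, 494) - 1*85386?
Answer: 132111/469555 ≈ 0.28135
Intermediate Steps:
j = -85937 (j = (-5 + 3*(-182)) - 1*85386 = (-5 - 546) - 85386 = -551 - 85386 = -85937)
(-399989 + 267878)/(((-149382 - 142003) - 92233) + j) = (-399989 + 267878)/(((-149382 - 142003) - 92233) - 85937) = -132111/((-291385 - 92233) - 85937) = -132111/(-383618 - 85937) = -132111/(-469555) = -132111*(-1/469555) = 132111/469555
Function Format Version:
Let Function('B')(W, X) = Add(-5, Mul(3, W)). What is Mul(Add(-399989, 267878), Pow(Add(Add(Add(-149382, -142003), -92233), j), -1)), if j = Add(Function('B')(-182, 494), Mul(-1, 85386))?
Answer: Rational(132111, 469555) ≈ 0.28135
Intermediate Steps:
j = -85937 (j = Add(Add(-5, Mul(3, -182)), Mul(-1, 85386)) = Add(Add(-5, -546), -85386) = Add(-551, -85386) = -85937)
Mul(Add(-399989, 267878), Pow(Add(Add(Add(-149382, -142003), -92233), j), -1)) = Mul(Add(-399989, 267878), Pow(Add(Add(Add(-149382, -142003), -92233), -85937), -1)) = Mul(-132111, Pow(Add(Add(-291385, -92233), -85937), -1)) = Mul(-132111, Pow(Add(-383618, -85937), -1)) = Mul(-132111, Pow(-469555, -1)) = Mul(-132111, Rational(-1, 469555)) = Rational(132111, 469555)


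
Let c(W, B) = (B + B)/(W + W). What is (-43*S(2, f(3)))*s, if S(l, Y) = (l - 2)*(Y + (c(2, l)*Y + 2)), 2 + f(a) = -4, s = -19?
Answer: 0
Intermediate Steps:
f(a) = -6 (f(a) = -2 - 4 = -6)
c(W, B) = B/W (c(W, B) = (2*B)/((2*W)) = (2*B)*(1/(2*W)) = B/W)
S(l, Y) = (-2 + l)*(2 + Y + Y*l/2) (S(l, Y) = (l - 2)*(Y + ((l/2)*Y + 2)) = (-2 + l)*(Y + ((l*(½))*Y + 2)) = (-2 + l)*(Y + ((l/2)*Y + 2)) = (-2 + l)*(Y + (Y*l/2 + 2)) = (-2 + l)*(Y + (2 + Y*l/2)) = (-2 + l)*(2 + Y + Y*l/2))
(-43*S(2, f(3)))*s = -43*(-4 - 2*(-6) + 2*2 + (½)*(-6)*2²)*(-19) = -43*(-4 + 12 + 4 + (½)*(-6)*4)*(-19) = -43*(-4 + 12 + 4 - 12)*(-19) = -43*0*(-19) = 0*(-19) = 0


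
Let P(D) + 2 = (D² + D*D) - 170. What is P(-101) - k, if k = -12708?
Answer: 32938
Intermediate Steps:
P(D) = -172 + 2*D² (P(D) = -2 + ((D² + D*D) - 170) = -2 + ((D² + D²) - 170) = -2 + (2*D² - 170) = -2 + (-170 + 2*D²) = -172 + 2*D²)
P(-101) - k = (-172 + 2*(-101)²) - 1*(-12708) = (-172 + 2*10201) + 12708 = (-172 + 20402) + 12708 = 20230 + 12708 = 32938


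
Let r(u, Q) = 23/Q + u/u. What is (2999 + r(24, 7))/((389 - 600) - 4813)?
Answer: -21023/35168 ≈ -0.59779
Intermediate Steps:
r(u, Q) = 1 + 23/Q (r(u, Q) = 23/Q + 1 = 1 + 23/Q)
(2999 + r(24, 7))/((389 - 600) - 4813) = (2999 + (23 + 7)/7)/((389 - 600) - 4813) = (2999 + (⅐)*30)/(-211 - 4813) = (2999 + 30/7)/(-5024) = (21023/7)*(-1/5024) = -21023/35168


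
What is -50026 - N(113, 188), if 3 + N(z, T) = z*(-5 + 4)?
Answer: -49910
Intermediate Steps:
N(z, T) = -3 - z (N(z, T) = -3 + z*(-5 + 4) = -3 + z*(-1) = -3 - z)
-50026 - N(113, 188) = -50026 - (-3 - 1*113) = -50026 - (-3 - 113) = -50026 - 1*(-116) = -50026 + 116 = -49910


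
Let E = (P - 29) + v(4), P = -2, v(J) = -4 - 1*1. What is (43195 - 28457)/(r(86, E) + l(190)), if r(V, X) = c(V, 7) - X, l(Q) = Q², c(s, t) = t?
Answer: 14738/36143 ≈ 0.40777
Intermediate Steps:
v(J) = -5 (v(J) = -4 - 1 = -5)
E = -36 (E = (-2 - 29) - 5 = -31 - 5 = -36)
r(V, X) = 7 - X
(43195 - 28457)/(r(86, E) + l(190)) = (43195 - 28457)/((7 - 1*(-36)) + 190²) = 14738/((7 + 36) + 36100) = 14738/(43 + 36100) = 14738/36143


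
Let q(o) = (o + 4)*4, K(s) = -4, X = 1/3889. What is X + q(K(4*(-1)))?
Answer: 1/3889 ≈ 0.00025714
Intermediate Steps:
X = 1/3889 ≈ 0.00025714
q(o) = 16 + 4*o (q(o) = (4 + o)*4 = 16 + 4*o)
X + q(K(4*(-1))) = 1/3889 + (16 + 4*(-4)) = 1/3889 + (16 - 16) = 1/3889 + 0 = 1/3889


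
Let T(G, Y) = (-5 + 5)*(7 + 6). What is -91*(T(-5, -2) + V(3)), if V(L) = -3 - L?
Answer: 546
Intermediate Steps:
T(G, Y) = 0 (T(G, Y) = 0*13 = 0)
-91*(T(-5, -2) + V(3)) = -91*(0 + (-3 - 1*3)) = -91*(0 + (-3 - 3)) = -91*(0 - 6) = -91*(-6) = 546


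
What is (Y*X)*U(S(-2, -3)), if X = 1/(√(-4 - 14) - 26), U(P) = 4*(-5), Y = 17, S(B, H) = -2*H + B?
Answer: 4420/347 + 510*I*√2/347 ≈ 12.738 + 2.0785*I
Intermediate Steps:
S(B, H) = B - 2*H
U(P) = -20
X = 1/(-26 + 3*I*√2) (X = 1/(√(-18) - 26) = 1/(3*I*√2 - 26) = 1/(-26 + 3*I*√2) ≈ -0.037464 - 0.0061133*I)
(Y*X)*U(S(-2, -3)) = (17*(-13/347 - 3*I*√2/694))*(-20) = (-221/347 - 51*I*√2/694)*(-20) = 4420/347 + 510*I*√2/347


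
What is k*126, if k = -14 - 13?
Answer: -3402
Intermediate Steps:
k = -27
k*126 = -27*126 = -3402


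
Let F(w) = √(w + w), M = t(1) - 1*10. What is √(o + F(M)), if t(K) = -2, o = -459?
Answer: √(-459 + 2*I*√6) ≈ 0.1143 + 21.425*I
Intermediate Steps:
M = -12 (M = -2 - 1*10 = -2 - 10 = -12)
F(w) = √2*√w (F(w) = √(2*w) = √2*√w)
√(o + F(M)) = √(-459 + √2*√(-12)) = √(-459 + √2*(2*I*√3)) = √(-459 + 2*I*√6)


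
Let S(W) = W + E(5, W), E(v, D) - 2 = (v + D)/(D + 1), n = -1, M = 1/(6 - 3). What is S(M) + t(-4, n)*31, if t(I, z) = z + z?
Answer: -167/3 ≈ -55.667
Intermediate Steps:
M = ⅓ (M = 1/3 = ⅓ ≈ 0.33333)
E(v, D) = 2 + (D + v)/(1 + D) (E(v, D) = 2 + (v + D)/(D + 1) = 2 + (D + v)/(1 + D))
t(I, z) = 2*z
S(W) = W + (7 + 3*W)/(1 + W) (S(W) = W + (2 + 5 + 3*W)/(1 + W) = W + (7 + 3*W)/(1 + W))
S(M) + t(-4, n)*31 = (7 + (⅓)² + 4*(⅓))/(1 + ⅓) + (2*(-1))*31 = (7 + ⅑ + 4/3)/(4/3) - 2*31 = (¾)*(76/9) - 62 = 19/3 - 62 = -167/3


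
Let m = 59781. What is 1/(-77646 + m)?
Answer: -1/17865 ≈ -5.5975e-5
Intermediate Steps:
1/(-77646 + m) = 1/(-77646 + 59781) = 1/(-17865) = -1/17865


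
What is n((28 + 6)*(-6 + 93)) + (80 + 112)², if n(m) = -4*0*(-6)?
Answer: 36864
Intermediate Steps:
n(m) = 0 (n(m) = 0*(-6) = 0)
n((28 + 6)*(-6 + 93)) + (80 + 112)² = 0 + (80 + 112)² = 0 + 192² = 0 + 36864 = 36864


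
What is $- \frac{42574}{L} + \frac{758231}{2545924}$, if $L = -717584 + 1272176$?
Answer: $\frac{39014834797}{176493635376} \approx 0.22106$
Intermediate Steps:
$L = 554592$
$- \frac{42574}{L} + \frac{758231}{2545924} = - \frac{42574}{554592} + \frac{758231}{2545924} = \left(-42574\right) \frac{1}{554592} + 758231 \cdot \frac{1}{2545924} = - \frac{21287}{277296} + \frac{758231}{2545924} = \frac{39014834797}{176493635376}$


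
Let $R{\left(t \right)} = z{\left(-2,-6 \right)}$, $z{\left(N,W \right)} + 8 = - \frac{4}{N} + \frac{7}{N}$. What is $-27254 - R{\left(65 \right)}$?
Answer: $- \frac{54489}{2} \approx -27245.0$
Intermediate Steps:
$z{\left(N,W \right)} = -8 + \frac{3}{N}$ ($z{\left(N,W \right)} = -8 + \left(- \frac{4}{N} + \frac{7}{N}\right) = -8 + \frac{3}{N}$)
$R{\left(t \right)} = - \frac{19}{2}$ ($R{\left(t \right)} = -8 + \frac{3}{-2} = -8 + 3 \left(- \frac{1}{2}\right) = -8 - \frac{3}{2} = - \frac{19}{2}$)
$-27254 - R{\left(65 \right)} = -27254 - - \frac{19}{2} = -27254 + \frac{19}{2} = - \frac{54489}{2}$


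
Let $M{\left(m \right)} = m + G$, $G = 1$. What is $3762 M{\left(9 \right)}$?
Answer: $37620$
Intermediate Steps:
$M{\left(m \right)} = 1 + m$ ($M{\left(m \right)} = m + 1 = 1 + m$)
$3762 M{\left(9 \right)} = 3762 \left(1 + 9\right) = 3762 \cdot 10 = 37620$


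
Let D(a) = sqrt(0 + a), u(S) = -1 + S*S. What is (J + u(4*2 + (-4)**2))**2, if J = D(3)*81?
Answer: 350308 + 93150*sqrt(3) ≈ 5.1165e+5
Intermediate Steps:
u(S) = -1 + S**2
D(a) = sqrt(a)
J = 81*sqrt(3) (J = sqrt(3)*81 = 81*sqrt(3) ≈ 140.30)
(J + u(4*2 + (-4)**2))**2 = (81*sqrt(3) + (-1 + (4*2 + (-4)**2)**2))**2 = (81*sqrt(3) + (-1 + (8 + 16)**2))**2 = (81*sqrt(3) + (-1 + 24**2))**2 = (81*sqrt(3) + (-1 + 576))**2 = (81*sqrt(3) + 575)**2 = (575 + 81*sqrt(3))**2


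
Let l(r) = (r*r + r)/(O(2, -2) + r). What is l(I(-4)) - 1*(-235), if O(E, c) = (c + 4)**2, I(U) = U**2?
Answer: 1243/5 ≈ 248.60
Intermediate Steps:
O(E, c) = (4 + c)**2
l(r) = (r + r**2)/(4 + r) (l(r) = (r*r + r)/((4 - 2)**2 + r) = (r**2 + r)/(2**2 + r) = (r + r**2)/(4 + r))
l(I(-4)) - 1*(-235) = (-4)**2*(1 + (-4)**2)/(4 + (-4)**2) - 1*(-235) = 16*(1 + 16)/(4 + 16) + 235 = 16*17/20 + 235 = 16*(1/20)*17 + 235 = 68/5 + 235 = 1243/5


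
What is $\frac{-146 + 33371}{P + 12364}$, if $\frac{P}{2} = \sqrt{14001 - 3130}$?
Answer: $\frac{102698475}{38206253} - \frac{33225 \sqrt{10871}}{76412506} \approx 2.6427$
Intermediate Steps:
$P = 2 \sqrt{10871}$ ($P = 2 \sqrt{14001 - 3130} = 2 \sqrt{10871} \approx 208.53$)
$\frac{-146 + 33371}{P + 12364} = \frac{-146 + 33371}{2 \sqrt{10871} + 12364} = \frac{33225}{12364 + 2 \sqrt{10871}}$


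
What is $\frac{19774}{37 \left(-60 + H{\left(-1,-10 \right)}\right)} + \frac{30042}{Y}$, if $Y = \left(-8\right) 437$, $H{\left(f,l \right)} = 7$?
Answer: $- \frac{64021133}{3427828} \approx -18.677$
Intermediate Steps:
$Y = -3496$
$\frac{19774}{37 \left(-60 + H{\left(-1,-10 \right)}\right)} + \frac{30042}{Y} = \frac{19774}{37 \left(-60 + 7\right)} + \frac{30042}{-3496} = \frac{19774}{37 \left(-53\right)} + 30042 \left(- \frac{1}{3496}\right) = \frac{19774}{-1961} - \frac{15021}{1748} = 19774 \left(- \frac{1}{1961}\right) - \frac{15021}{1748} = - \frac{19774}{1961} - \frac{15021}{1748} = - \frac{64021133}{3427828}$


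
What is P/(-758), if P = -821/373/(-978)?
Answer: -821/276513852 ≈ -2.9691e-6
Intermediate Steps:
P = 821/364794 (P = -821*1/373*(-1/978) = -821/373*(-1/978) = 821/364794 ≈ 0.0022506)
P/(-758) = (821/364794)/(-758) = (821/364794)*(-1/758) = -821/276513852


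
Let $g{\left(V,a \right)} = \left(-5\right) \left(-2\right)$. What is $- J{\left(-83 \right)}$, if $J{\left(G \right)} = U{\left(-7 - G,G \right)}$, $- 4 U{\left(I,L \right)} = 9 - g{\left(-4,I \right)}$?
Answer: $- \frac{1}{4} \approx -0.25$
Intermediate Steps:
$g{\left(V,a \right)} = 10$
$U{\left(I,L \right)} = \frac{1}{4}$ ($U{\left(I,L \right)} = - \frac{9 - 10}{4} = \left(- \frac{1}{4}\right) \left(-1\right) = \frac{1}{4}$)
$J{\left(G \right)} = \frac{1}{4}$
$- J{\left(-83 \right)} = \left(-1\right) \frac{1}{4} = - \frac{1}{4}$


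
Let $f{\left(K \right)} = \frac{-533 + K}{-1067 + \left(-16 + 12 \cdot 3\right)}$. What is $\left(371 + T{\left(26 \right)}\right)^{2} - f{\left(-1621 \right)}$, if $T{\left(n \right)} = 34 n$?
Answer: $\frac{549683007}{349} \approx 1.575 \cdot 10^{6}$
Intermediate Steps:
$f{\left(K \right)} = \frac{533}{1047} - \frac{K}{1047}$ ($f{\left(K \right)} = \frac{-533 + K}{-1067 + \left(-16 + 36\right)} = \frac{-533 + K}{-1067 + 20} = \frac{-533 + K}{-1047} = \left(-533 + K\right) \left(- \frac{1}{1047}\right) = \frac{533}{1047} - \frac{K}{1047}$)
$\left(371 + T{\left(26 \right)}\right)^{2} - f{\left(-1621 \right)} = \left(371 + 34 \cdot 26\right)^{2} - \left(\frac{533}{1047} - - \frac{1621}{1047}\right) = \left(371 + 884\right)^{2} - \left(\frac{533}{1047} + \frac{1621}{1047}\right) = 1255^{2} - \frac{718}{349} = 1575025 - \frac{718}{349} = \frac{549683007}{349}$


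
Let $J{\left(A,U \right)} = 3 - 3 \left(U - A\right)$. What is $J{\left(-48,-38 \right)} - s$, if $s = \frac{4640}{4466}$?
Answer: $- \frac{2159}{77} \approx -28.039$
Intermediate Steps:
$s = \frac{80}{77}$ ($s = 4640 \cdot \frac{1}{4466} = \frac{80}{77} \approx 1.039$)
$J{\left(A,U \right)} = 3 - 3 U + 3 A$ ($J{\left(A,U \right)} = 3 + \left(- 3 U + 3 A\right) = 3 - 3 U + 3 A$)
$J{\left(-48,-38 \right)} - s = \left(3 - -114 + 3 \left(-48\right)\right) - \frac{80}{77} = \left(3 + 114 - 144\right) - \frac{80}{77} = -27 - \frac{80}{77} = - \frac{2159}{77}$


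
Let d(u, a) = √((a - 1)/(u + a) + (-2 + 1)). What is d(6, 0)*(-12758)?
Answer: -6379*I*√42/3 ≈ -13780.0*I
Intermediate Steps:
d(u, a) = √(-1 + (-1 + a)/(a + u)) (d(u, a) = √((-1 + a)/(a + u) - 1) = √(-1 + (-1 + a)/(a + u)))
d(6, 0)*(-12758) = √((-1 - 1*6)/(0 + 6))*(-12758) = √((-1 - 6)/6)*(-12758) = √((⅙)*(-7))*(-12758) = √(-7/6)*(-12758) = (I*√42/6)*(-12758) = -6379*I*√42/3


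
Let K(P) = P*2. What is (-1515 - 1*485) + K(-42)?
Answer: -2084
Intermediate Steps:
K(P) = 2*P
(-1515 - 1*485) + K(-42) = (-1515 - 1*485) + 2*(-42) = (-1515 - 485) - 84 = -2000 - 84 = -2084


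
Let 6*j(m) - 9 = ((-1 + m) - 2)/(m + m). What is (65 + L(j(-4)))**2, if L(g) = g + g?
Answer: 2686321/576 ≈ 4663.8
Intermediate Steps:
j(m) = 3/2 + (-3 + m)/(12*m) (j(m) = 3/2 + (((-1 + m) - 2)/(m + m))/6 = 3/2 + ((-3 + m)/((2*m)))/6 = 3/2 + ((-3 + m)*(1/(2*m)))/6 = 3/2 + ((-3 + m)/(2*m))/6 = 3/2 + (-3 + m)/(12*m))
L(g) = 2*g
(65 + L(j(-4)))**2 = (65 + 2*((1/12)*(-3 + 19*(-4))/(-4)))**2 = (65 + 2*((1/12)*(-1/4)*(-3 - 76)))**2 = (65 + 2*((1/12)*(-1/4)*(-79)))**2 = (65 + 2*(79/48))**2 = (65 + 79/24)**2 = (1639/24)**2 = 2686321/576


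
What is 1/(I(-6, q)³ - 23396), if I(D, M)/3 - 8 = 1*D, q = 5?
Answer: -1/23180 ≈ -4.3141e-5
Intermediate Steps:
I(D, M) = 24 + 3*D (I(D, M) = 24 + 3*(1*D) = 24 + 3*D)
1/(I(-6, q)³ - 23396) = 1/((24 + 3*(-6))³ - 23396) = 1/((24 - 18)³ - 23396) = 1/(6³ - 23396) = 1/(216 - 23396) = 1/(-23180) = -1/23180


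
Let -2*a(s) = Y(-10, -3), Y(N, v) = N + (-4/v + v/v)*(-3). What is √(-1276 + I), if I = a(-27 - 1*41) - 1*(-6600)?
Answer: 3*√2370/2 ≈ 73.024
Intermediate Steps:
Y(N, v) = -3 + N + 12/v (Y(N, v) = N + (-4/v + 1)*(-3) = N + (1 - 4/v)*(-3) = N + (-3 + 12/v) = -3 + N + 12/v)
a(s) = 17/2 (a(s) = -(-3 - 10 + 12/(-3))/2 = -(-3 - 10 + 12*(-⅓))/2 = -(-3 - 10 - 4)/2 = -½*(-17) = 17/2)
I = 13217/2 (I = 17/2 - 1*(-6600) = 17/2 + 6600 = 13217/2 ≈ 6608.5)
√(-1276 + I) = √(-1276 + 13217/2) = √(10665/2) = 3*√2370/2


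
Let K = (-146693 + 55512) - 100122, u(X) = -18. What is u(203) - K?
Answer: 191285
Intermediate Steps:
K = -191303 (K = -91181 - 100122 = -191303)
u(203) - K = -18 - 1*(-191303) = -18 + 191303 = 191285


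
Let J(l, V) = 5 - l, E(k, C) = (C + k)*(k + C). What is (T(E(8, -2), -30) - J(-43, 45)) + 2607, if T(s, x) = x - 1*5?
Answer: 2524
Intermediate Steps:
E(k, C) = (C + k)**2 (E(k, C) = (C + k)*(C + k) = (C + k)**2)
T(s, x) = -5 + x (T(s, x) = x - 5 = -5 + x)
(T(E(8, -2), -30) - J(-43, 45)) + 2607 = ((-5 - 30) - (5 - 1*(-43))) + 2607 = (-35 - (5 + 43)) + 2607 = (-35 - 1*48) + 2607 = (-35 - 48) + 2607 = -83 + 2607 = 2524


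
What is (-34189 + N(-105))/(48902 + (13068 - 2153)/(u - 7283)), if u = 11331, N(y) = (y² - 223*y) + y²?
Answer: 45645248/197966211 ≈ 0.23057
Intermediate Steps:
N(y) = -223*y + 2*y²
(-34189 + N(-105))/(48902 + (13068 - 2153)/(u - 7283)) = (-34189 - 105*(-223 + 2*(-105)))/(48902 + (13068 - 2153)/(11331 - 7283)) = (-34189 - 105*(-223 - 210))/(48902 + 10915/4048) = (-34189 - 105*(-433))/(48902 + 10915*(1/4048)) = (-34189 + 45465)/(48902 + 10915/4048) = 11276/(197966211/4048) = 11276*(4048/197966211) = 45645248/197966211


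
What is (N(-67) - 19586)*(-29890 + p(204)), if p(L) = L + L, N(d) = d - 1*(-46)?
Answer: 578053574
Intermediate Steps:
N(d) = 46 + d (N(d) = d + 46 = 46 + d)
p(L) = 2*L
(N(-67) - 19586)*(-29890 + p(204)) = ((46 - 67) - 19586)*(-29890 + 2*204) = (-21 - 19586)*(-29890 + 408) = -19607*(-29482) = 578053574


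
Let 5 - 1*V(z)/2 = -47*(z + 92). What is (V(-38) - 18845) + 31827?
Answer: 18068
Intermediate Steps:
V(z) = 8658 + 94*z (V(z) = 10 - (-94)*(z + 92) = 10 - (-94)*(92 + z) = 10 - 2*(-4324 - 47*z) = 10 + (8648 + 94*z) = 8658 + 94*z)
(V(-38) - 18845) + 31827 = ((8658 + 94*(-38)) - 18845) + 31827 = ((8658 - 3572) - 18845) + 31827 = (5086 - 18845) + 31827 = -13759 + 31827 = 18068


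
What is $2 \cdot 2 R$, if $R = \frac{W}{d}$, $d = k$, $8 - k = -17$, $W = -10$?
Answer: $- \frac{8}{5} \approx -1.6$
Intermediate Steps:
$k = 25$ ($k = 8 - -17 = 8 + 17 = 25$)
$d = 25$
$R = - \frac{2}{5}$ ($R = - \frac{10}{25} = \left(-10\right) \frac{1}{25} = - \frac{2}{5} \approx -0.4$)
$2 \cdot 2 R = 2 \cdot 2 \left(- \frac{2}{5}\right) = 4 \left(- \frac{2}{5}\right) = - \frac{8}{5}$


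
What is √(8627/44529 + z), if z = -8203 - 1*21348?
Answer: 2*I*√14648569895427/44529 ≈ 171.9*I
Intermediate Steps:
z = -29551 (z = -8203 - 21348 = -29551)
√(8627/44529 + z) = √(8627/44529 - 29551) = √(-1315867852/44529) = 2*I*√14648569895427/44529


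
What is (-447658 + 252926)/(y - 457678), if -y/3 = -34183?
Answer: 194732/355129 ≈ 0.54834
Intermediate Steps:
y = 102549 (y = -3*(-34183) = 102549)
(-447658 + 252926)/(y - 457678) = (-447658 + 252926)/(102549 - 457678) = -194732/(-355129) = -194732*(-1/355129) = 194732/355129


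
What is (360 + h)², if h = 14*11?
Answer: 264196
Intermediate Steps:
h = 154
(360 + h)² = (360 + 154)² = 514² = 264196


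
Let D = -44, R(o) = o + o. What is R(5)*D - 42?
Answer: -482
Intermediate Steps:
R(o) = 2*o
R(5)*D - 42 = (2*5)*(-44) - 42 = 10*(-44) - 42 = -440 - 42 = -482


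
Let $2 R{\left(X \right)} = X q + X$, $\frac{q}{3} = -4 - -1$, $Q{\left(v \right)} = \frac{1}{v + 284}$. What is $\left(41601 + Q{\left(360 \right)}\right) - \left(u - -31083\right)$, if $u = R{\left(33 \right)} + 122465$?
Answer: $- \frac{72008859}{644} \approx -1.1182 \cdot 10^{5}$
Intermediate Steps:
$Q{\left(v \right)} = \frac{1}{284 + v}$
$q = -9$ ($q = 3 \left(-4 - -1\right) = 3 \left(-4 + 1\right) = 3 \left(-3\right) = -9$)
$R{\left(X \right)} = - 4 X$ ($R{\left(X \right)} = \frac{X \left(-9\right) + X}{2} = \frac{- 9 X + X}{2} = \frac{\left(-8\right) X}{2} = - 4 X$)
$u = 122333$ ($u = \left(-4\right) 33 + 122465 = -132 + 122465 = 122333$)
$\left(41601 + Q{\left(360 \right)}\right) - \left(u - -31083\right) = \left(41601 + \frac{1}{284 + 360}\right) - \left(122333 - -31083\right) = \left(41601 + \frac{1}{644}\right) - \left(122333 + 31083\right) = \left(41601 + \frac{1}{644}\right) - 153416 = \frac{26791045}{644} - 153416 = - \frac{72008859}{644}$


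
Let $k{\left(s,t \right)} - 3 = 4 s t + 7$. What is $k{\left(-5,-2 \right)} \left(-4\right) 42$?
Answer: $-8400$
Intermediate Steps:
$k{\left(s,t \right)} = 10 + 4 s t$ ($k{\left(s,t \right)} = 3 + \left(4 s t + 7\right) = 3 + \left(7 + 4 s t\right) = 10 + 4 s t$)
$k{\left(-5,-2 \right)} \left(-4\right) 42 = \left(10 + 4 \left(-5\right) \left(-2\right)\right) \left(-4\right) 42 = \left(10 + 40\right) \left(-4\right) 42 = 50 \left(-4\right) 42 = \left(-200\right) 42 = -8400$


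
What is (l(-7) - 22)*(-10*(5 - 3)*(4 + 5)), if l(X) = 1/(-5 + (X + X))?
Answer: 75420/19 ≈ 3969.5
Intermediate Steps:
l(X) = 1/(-5 + 2*X)
(l(-7) - 22)*(-10*(5 - 3)*(4 + 5)) = (1/(-5 + 2*(-7)) - 22)*(-10*(5 - 3)*(4 + 5)) = (1/(-5 - 14) - 22)*(-20*9) = (1/(-19) - 22)*(-10*18) = (-1/19 - 22)*(-180) = -419/19*(-180) = 75420/19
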